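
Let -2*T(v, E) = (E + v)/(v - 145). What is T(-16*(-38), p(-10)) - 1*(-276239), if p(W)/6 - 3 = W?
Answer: 127898374/463 ≈ 2.7624e+5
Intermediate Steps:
p(W) = 18 + 6*W
T(v, E) = -(E + v)/(2*(-145 + v)) (T(v, E) = -(E + v)/(2*(v - 145)) = -(E + v)/(2*(-145 + v)))
T(-16*(-38), p(-10)) - 1*(-276239) = (-(18 + 6*(-10)) - (-16)*(-38))/(2*(-145 - 16*(-38))) - 1*(-276239) = (-(18 - 60) - 1*608)/(2*(-145 + 608)) + 276239 = (1/2)*(-1*(-42) - 608)/463 + 276239 = (1/2)*(1/463)*(42 - 608) + 276239 = (1/2)*(1/463)*(-566) + 276239 = -283/463 + 276239 = 127898374/463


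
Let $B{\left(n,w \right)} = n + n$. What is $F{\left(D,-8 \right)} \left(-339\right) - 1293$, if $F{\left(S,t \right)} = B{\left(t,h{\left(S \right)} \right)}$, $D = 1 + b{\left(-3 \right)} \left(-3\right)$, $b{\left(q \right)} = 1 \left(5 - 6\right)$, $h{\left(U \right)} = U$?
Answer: $4131$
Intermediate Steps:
$b{\left(q \right)} = -1$ ($b{\left(q \right)} = 1 \left(5 - 6\right) = 1 \left(-1\right) = -1$)
$D = 4$ ($D = 1 - -3 = 1 + 3 = 4$)
$B{\left(n,w \right)} = 2 n$
$F{\left(S,t \right)} = 2 t$
$F{\left(D,-8 \right)} \left(-339\right) - 1293 = 2 \left(-8\right) \left(-339\right) - 1293 = \left(-16\right) \left(-339\right) - 1293 = 5424 - 1293 = 4131$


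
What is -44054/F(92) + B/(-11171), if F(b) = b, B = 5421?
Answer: -246312983/513866 ≈ -479.33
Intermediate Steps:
-44054/F(92) + B/(-11171) = -44054/92 + 5421/(-11171) = -44054*1/92 + 5421*(-1/11171) = -22027/46 - 5421/11171 = -246312983/513866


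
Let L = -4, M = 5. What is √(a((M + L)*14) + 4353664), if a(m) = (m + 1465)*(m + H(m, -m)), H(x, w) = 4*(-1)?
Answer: 61*√1174 ≈ 2090.1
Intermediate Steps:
H(x, w) = -4
a(m) = (-4 + m)*(1465 + m) (a(m) = (m + 1465)*(m - 4) = (1465 + m)*(-4 + m) = (-4 + m)*(1465 + m))
√(a((M + L)*14) + 4353664) = √((-5860 + ((5 - 4)*14)² + 1461*((5 - 4)*14)) + 4353664) = √((-5860 + (1*14)² + 1461*(1*14)) + 4353664) = √((-5860 + 14² + 1461*14) + 4353664) = √((-5860 + 196 + 20454) + 4353664) = √(14790 + 4353664) = √4368454 = 61*√1174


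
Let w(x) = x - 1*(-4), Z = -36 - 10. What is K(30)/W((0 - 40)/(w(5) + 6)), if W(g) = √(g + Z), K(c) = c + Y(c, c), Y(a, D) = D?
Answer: -30*I*√438/73 ≈ -8.6007*I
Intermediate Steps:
Z = -46
w(x) = 4 + x (w(x) = x + 4 = 4 + x)
K(c) = 2*c (K(c) = c + c = 2*c)
W(g) = √(-46 + g) (W(g) = √(g - 46) = √(-46 + g))
K(30)/W((0 - 40)/(w(5) + 6)) = (2*30)/(√(-46 + (0 - 40)/((4 + 5) + 6))) = 60/(√(-46 - 40/(9 + 6))) = 60/(√(-46 - 40/15)) = 60/(√(-46 - 40*1/15)) = 60/(√(-46 - 8/3)) = 60/(√(-146/3)) = 60/((I*√438/3)) = 60*(-I*√438/146) = -30*I*√438/73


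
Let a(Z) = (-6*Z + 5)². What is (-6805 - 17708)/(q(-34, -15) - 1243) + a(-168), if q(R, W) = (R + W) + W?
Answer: 1341227396/1307 ≈ 1.0262e+6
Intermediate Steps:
q(R, W) = R + 2*W
a(Z) = (5 - 6*Z)²
(-6805 - 17708)/(q(-34, -15) - 1243) + a(-168) = (-6805 - 17708)/((-34 + 2*(-15)) - 1243) + (-5 + 6*(-168))² = -24513/((-34 - 30) - 1243) + (-5 - 1008)² = -24513/(-64 - 1243) + (-1013)² = -24513/(-1307) + 1026169 = -24513*(-1/1307) + 1026169 = 24513/1307 + 1026169 = 1341227396/1307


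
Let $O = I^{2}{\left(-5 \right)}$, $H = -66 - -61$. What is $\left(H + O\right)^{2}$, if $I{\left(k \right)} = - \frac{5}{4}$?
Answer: $\frac{3025}{256} \approx 11.816$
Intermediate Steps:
$I{\left(k \right)} = - \frac{5}{4}$ ($I{\left(k \right)} = \left(-5\right) \frac{1}{4} = - \frac{5}{4}$)
$H = -5$ ($H = -66 + 61 = -5$)
$O = \frac{25}{16}$ ($O = \left(- \frac{5}{4}\right)^{2} = \frac{25}{16} \approx 1.5625$)
$\left(H + O\right)^{2} = \left(-5 + \frac{25}{16}\right)^{2} = \left(- \frac{55}{16}\right)^{2} = \frac{3025}{256}$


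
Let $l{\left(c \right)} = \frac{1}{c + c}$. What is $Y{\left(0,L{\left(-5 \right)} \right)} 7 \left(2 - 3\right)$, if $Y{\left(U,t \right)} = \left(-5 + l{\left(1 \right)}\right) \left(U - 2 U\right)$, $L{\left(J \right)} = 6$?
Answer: $0$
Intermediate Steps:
$l{\left(c \right)} = \frac{1}{2 c}$
$Y{\left(U,t \right)} = \frac{9 U}{2}$ ($Y{\left(U,t \right)} = \left(-5 + \frac{1}{2 \cdot 1}\right) \left(U - 2 U\right) = \left(-5 + \frac{1}{2} \cdot 1\right) \left(- U\right) = \left(-5 + \frac{1}{2}\right) \left(- U\right) = - \frac{9 \left(- U\right)}{2} = \frac{9 U}{2}$)
$Y{\left(0,L{\left(-5 \right)} \right)} 7 \left(2 - 3\right) = \frac{9}{2} \cdot 0 \cdot 7 \left(2 - 3\right) = 0 \cdot 7 \left(-1\right) = 0 \left(-1\right) = 0$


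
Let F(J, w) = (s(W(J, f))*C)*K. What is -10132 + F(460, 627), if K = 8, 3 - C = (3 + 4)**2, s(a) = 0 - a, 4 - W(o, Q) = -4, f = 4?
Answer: -7188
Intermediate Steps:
W(o, Q) = 8 (W(o, Q) = 4 - 1*(-4) = 4 + 4 = 8)
s(a) = -a
C = -46 (C = 3 - (3 + 4)**2 = 3 - 1*7**2 = 3 - 1*49 = 3 - 49 = -46)
F(J, w) = 2944 (F(J, w) = (-1*8*(-46))*8 = -8*(-46)*8 = 368*8 = 2944)
-10132 + F(460, 627) = -10132 + 2944 = -7188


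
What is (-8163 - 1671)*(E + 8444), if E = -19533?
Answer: 109049226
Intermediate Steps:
(-8163 - 1671)*(E + 8444) = (-8163 - 1671)*(-19533 + 8444) = -9834*(-11089) = 109049226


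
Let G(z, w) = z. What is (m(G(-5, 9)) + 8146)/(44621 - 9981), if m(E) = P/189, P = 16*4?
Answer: 769829/3273480 ≈ 0.23517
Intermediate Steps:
P = 64
m(E) = 64/189
(m(G(-5, 9)) + 8146)/(44621 - 9981) = (64/189 + 8146)/(44621 - 9981) = (1539658/189)/34640 = (1539658/189)*(1/34640) = 769829/3273480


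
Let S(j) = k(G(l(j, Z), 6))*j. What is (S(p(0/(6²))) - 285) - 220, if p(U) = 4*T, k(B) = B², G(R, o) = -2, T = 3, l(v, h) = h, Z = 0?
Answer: -457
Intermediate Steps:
p(U) = 12 (p(U) = 4*3 = 12)
S(j) = 4*j (S(j) = (-2)²*j = 4*j)
(S(p(0/(6²))) - 285) - 220 = (4*12 - 285) - 220 = (48 - 285) - 220 = -237 - 220 = -457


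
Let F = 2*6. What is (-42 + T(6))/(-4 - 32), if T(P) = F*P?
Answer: -5/6 ≈ -0.83333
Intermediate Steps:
F = 12
T(P) = 12*P
(-42 + T(6))/(-4 - 32) = (-42 + 12*6)/(-4 - 32) = (-42 + 72)/(-36) = 30*(-1/36) = -5/6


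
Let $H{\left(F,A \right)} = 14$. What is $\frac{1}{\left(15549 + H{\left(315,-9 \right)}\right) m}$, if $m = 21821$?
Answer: $\frac{1}{339600223} \approx 2.9446 \cdot 10^{-9}$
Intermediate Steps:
$\frac{1}{\left(15549 + H{\left(315,-9 \right)}\right) m} = \frac{1}{\left(15549 + 14\right) 21821} = \frac{1}{15563} \cdot \frac{1}{21821} = \frac{1}{339600223}$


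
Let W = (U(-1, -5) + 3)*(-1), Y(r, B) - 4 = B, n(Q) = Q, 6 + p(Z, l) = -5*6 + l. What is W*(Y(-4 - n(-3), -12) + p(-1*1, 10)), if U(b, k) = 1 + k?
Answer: -34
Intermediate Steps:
p(Z, l) = -36 + l (p(Z, l) = -6 + (-5*6 + l) = -6 + (-30 + l) = -36 + l)
Y(r, B) = 4 + B
W = 1 (W = ((1 - 5) + 3)*(-1) = (-4 + 3)*(-1) = -1*(-1) = 1)
W*(Y(-4 - n(-3), -12) + p(-1*1, 10)) = 1*((4 - 12) + (-36 + 10)) = 1*(-8 - 26) = 1*(-34) = -34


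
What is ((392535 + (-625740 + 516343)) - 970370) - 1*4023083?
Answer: -4710315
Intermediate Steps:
((392535 + (-625740 + 516343)) - 970370) - 1*4023083 = ((392535 - 109397) - 970370) - 4023083 = (283138 - 970370) - 4023083 = -687232 - 4023083 = -4710315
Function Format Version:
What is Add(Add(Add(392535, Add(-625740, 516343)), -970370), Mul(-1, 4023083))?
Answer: -4710315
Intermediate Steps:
Add(Add(Add(392535, Add(-625740, 516343)), -970370), Mul(-1, 4023083)) = Add(Add(Add(392535, -109397), -970370), -4023083) = Add(Add(283138, -970370), -4023083) = Add(-687232, -4023083) = -4710315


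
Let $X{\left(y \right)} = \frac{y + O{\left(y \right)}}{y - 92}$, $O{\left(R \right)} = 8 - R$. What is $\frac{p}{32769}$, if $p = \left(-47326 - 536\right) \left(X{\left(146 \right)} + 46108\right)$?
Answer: $- \frac{6620484560}{98307} \approx -67345.0$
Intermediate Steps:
$X{\left(y \right)} = \frac{8}{-92 + y}$ ($X{\left(y \right)} = \frac{y - \left(-8 + y\right)}{y - 92} = \frac{8}{-92 + y}$)
$p = - \frac{6620484560}{3}$ ($p = \left(-47326 - 536\right) \left(\frac{8}{-92 + 146} + 46108\right) = - 47862 \left(\frac{8}{54} + 46108\right) = - 47862 \left(8 \cdot \frac{1}{54} + 46108\right) = - 47862 \left(\frac{4}{27} + 46108\right) = \left(-47862\right) \frac{1244920}{27} = - \frac{6620484560}{3} \approx -2.2068 \cdot 10^{9}$)
$\frac{p}{32769} = - \frac{6620484560}{3 \cdot 32769} = \left(- \frac{6620484560}{3}\right) \frac{1}{32769} = - \frac{6620484560}{98307}$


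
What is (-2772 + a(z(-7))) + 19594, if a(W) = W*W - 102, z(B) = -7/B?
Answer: 16721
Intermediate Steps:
a(W) = -102 + W**2 (a(W) = W**2 - 102 = -102 + W**2)
(-2772 + a(z(-7))) + 19594 = (-2772 + (-102 + (-7/(-7))**2)) + 19594 = (-2772 + (-102 + (-7*(-1/7))**2)) + 19594 = (-2772 + (-102 + 1**2)) + 19594 = (-2772 + (-102 + 1)) + 19594 = (-2772 - 101) + 19594 = -2873 + 19594 = 16721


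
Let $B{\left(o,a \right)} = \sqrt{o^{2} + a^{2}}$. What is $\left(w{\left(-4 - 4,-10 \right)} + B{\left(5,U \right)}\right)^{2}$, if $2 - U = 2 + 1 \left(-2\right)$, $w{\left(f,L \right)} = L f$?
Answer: $\left(80 + \sqrt{29}\right)^{2} \approx 7290.6$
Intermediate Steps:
$U = 2$ ($U = 2 - \left(2 + 1 \left(-2\right)\right) = 2 - \left(2 - 2\right) = 2 - 0 = 2 + 0 = 2$)
$B{\left(o,a \right)} = \sqrt{a^{2} + o^{2}}$
$\left(w{\left(-4 - 4,-10 \right)} + B{\left(5,U \right)}\right)^{2} = \left(- 10 \left(-4 - 4\right) + \sqrt{2^{2} + 5^{2}}\right)^{2} = \left(\left(-10\right) \left(-8\right) + \sqrt{4 + 25}\right)^{2} = \left(80 + \sqrt{29}\right)^{2}$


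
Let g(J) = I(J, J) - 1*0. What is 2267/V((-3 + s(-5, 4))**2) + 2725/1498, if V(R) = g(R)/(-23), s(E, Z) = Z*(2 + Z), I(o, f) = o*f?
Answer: 64550501/41618934 ≈ 1.5510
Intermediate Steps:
I(o, f) = f*o
g(J) = J**2 (g(J) = J*J - 1*0 = J**2 + 0 = J**2)
V(R) = -R**2/23 (V(R) = R**2/(-23) = R**2*(-1/23) = -R**2/23)
2267/V((-3 + s(-5, 4))**2) + 2725/1498 = 2267/((-(-3 + 4*(2 + 4))**4/23)) + 2725/1498 = 2267/((-(-3 + 4*6)**4/23)) + 2725*(1/1498) = 2267/((-(-3 + 24)**4/23)) + 2725/1498 = 2267/((-(21**2)**2/23)) + 2725/1498 = 2267/((-1/23*441**2)) + 2725/1498 = 2267/((-1/23*194481)) + 2725/1498 = 2267/(-194481/23) + 2725/1498 = 2267*(-23/194481) + 2725/1498 = -52141/194481 + 2725/1498 = 64550501/41618934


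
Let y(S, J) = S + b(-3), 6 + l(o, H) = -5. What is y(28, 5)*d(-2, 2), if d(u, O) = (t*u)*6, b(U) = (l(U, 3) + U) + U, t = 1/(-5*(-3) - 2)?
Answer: -132/13 ≈ -10.154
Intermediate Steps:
l(o, H) = -11 (l(o, H) = -6 - 5 = -11)
t = 1/13 (t = 1/(15 - 2) = 1/13 ≈ 0.076923)
b(U) = -11 + 2*U (b(U) = (-11 + U) + U = -11 + 2*U)
y(S, J) = -17 + S (y(S, J) = S + (-11 + 2*(-3)) = S + (-11 - 6) = S - 17 = -17 + S)
d(u, O) = 6*u/13 (d(u, O) = (u/13)*6 = 6*u/13)
y(28, 5)*d(-2, 2) = (-17 + 28)*((6/13)*(-2)) = 11*(-12/13) = -132/13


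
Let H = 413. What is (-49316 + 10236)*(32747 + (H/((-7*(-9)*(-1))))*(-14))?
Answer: -11550054920/9 ≈ -1.2833e+9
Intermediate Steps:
(-49316 + 10236)*(32747 + (H/((-7*(-9)*(-1))))*(-14)) = (-49316 + 10236)*(32747 + (413/((-7*(-9)*(-1))))*(-14)) = -39080*(32747 + (413/((63*(-1))))*(-14)) = -39080*(32747 + (413/(-63))*(-14)) = -39080*(32747 + (413*(-1/63))*(-14)) = -39080*(32747 - 59/9*(-14)) = -39080*(32747 + 826/9) = -39080*295549/9 = -11550054920/9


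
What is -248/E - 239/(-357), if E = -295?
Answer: 159041/105315 ≈ 1.5101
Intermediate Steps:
-248/E - 239/(-357) = -248/(-295) - 239/(-357) = -248*(-1/295) - 239*(-1/357) = 248/295 + 239/357 = 159041/105315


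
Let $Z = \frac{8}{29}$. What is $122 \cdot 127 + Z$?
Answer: $\frac{449334}{29} \approx 15494.0$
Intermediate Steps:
$Z = \frac{8}{29}$ ($Z = 8 \cdot \frac{1}{29} = \frac{8}{29} \approx 0.27586$)
$122 \cdot 127 + Z = 122 \cdot 127 + \frac{8}{29} = 15494 + \frac{8}{29} = \frac{449334}{29}$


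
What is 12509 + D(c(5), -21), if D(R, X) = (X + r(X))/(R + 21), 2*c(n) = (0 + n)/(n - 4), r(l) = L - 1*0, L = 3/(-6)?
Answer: 587880/47 ≈ 12508.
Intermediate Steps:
L = -½ (L = 3*(-⅙) = -½ ≈ -0.50000)
r(l) = -½ (r(l) = -½ - 1*0 = -½ + 0 = -½)
c(n) = n/(2*(-4 + n)) (c(n) = ((0 + n)/(n - 4))/2 = (n/(-4 + n))/2 = n/(2*(-4 + n)))
D(R, X) = (-½ + X)/(21 + R) (D(R, X) = (X - ½)/(R + 21) = (-½ + X)/(21 + R))
12509 + D(c(5), -21) = 12509 + (-½ - 21)/(21 + (½)*5/(-4 + 5)) = 12509 - 43/2/(21 + (½)*5/1) = 12509 - 43/2/(21 + (½)*5*1) = 12509 - 43/2/(21 + 5/2) = 12509 - 43/2/(47/2) = 12509 + (2/47)*(-43/2) = 12509 - 43/47 = 587880/47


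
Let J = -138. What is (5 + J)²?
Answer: 17689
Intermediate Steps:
(5 + J)² = (5 - 138)² = (-133)² = 17689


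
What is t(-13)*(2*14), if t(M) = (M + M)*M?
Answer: 9464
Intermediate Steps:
t(M) = 2*M² (t(M) = (2*M)*M = 2*M²)
t(-13)*(2*14) = (2*(-13)²)*(2*14) = (2*169)*28 = 338*28 = 9464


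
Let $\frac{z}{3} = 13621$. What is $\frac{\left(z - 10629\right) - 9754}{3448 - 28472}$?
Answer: $- \frac{320}{391} \approx -0.81841$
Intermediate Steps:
$z = 40863$ ($z = 3 \cdot 13621 = 40863$)
$\frac{\left(z - 10629\right) - 9754}{3448 - 28472} = \frac{\left(40863 - 10629\right) - 9754}{3448 - 28472} = \frac{\left(40863 - 10629\right) - 9754}{-25024} = \left(30234 - 9754\right) \left(- \frac{1}{25024}\right) = 20480 \left(- \frac{1}{25024}\right) = - \frac{320}{391}$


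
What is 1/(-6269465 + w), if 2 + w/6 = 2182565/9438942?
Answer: -1573157/9862869446324 ≈ -1.5950e-7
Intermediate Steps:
w = -16695319/1573157 (w = -12 + 6*(2182565/9438942) = -12 + 2182565/1573157 = -16695319/1573157 ≈ -10.613)
1/(-6269465 + w) = 1/(-6269465 - 16695319/1573157) = 1/(-9862869446324/1573157) = -1573157/9862869446324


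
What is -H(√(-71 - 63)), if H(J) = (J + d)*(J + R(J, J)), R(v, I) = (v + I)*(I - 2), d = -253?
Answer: -68206 - 491*I*√134 ≈ -68206.0 - 5683.7*I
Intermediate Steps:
R(v, I) = (-2 + I)*(I + v) (R(v, I) = (I + v)*(-2 + I) = (-2 + I)*(I + v))
H(J) = (-253 + J)*(-3*J + 2*J²) (H(J) = (J - 253)*(J + (J² - 2*J - 2*J + J*J)) = (-253 + J)*(J + (J² - 2*J - 2*J + J²)) = (-253 + J)*(J + (-4*J + 2*J²)) = (-253 + J)*(-3*J + 2*J²))
-H(√(-71 - 63)) = -√(-71 - 63)*(759 - 509*√(-71 - 63) + 2*(√(-71 - 63))²) = -√(-134)*(759 - 509*I*√134 + 2*(√(-134))²) = -I*√134*(759 - 509*I*√134 + 2*(I*√134)²) = -I*√134*(759 - 509*I*√134 + 2*(-134)) = -I*√134*(759 - 509*I*√134 - 268) = -I*√134*(491 - 509*I*√134)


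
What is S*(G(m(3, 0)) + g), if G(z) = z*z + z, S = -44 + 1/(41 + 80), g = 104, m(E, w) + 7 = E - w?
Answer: -617468/121 ≈ -5103.0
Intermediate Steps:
m(E, w) = -7 + E - w (m(E, w) = -7 + (E - w) = -7 + E - w)
S = -5323/121 (S = -44 + 1/121 = -5323/121 ≈ -43.992)
G(z) = z + z**2 (G(z) = z**2 + z = z + z**2)
S*(G(m(3, 0)) + g) = -5323*((-7 + 3 - 1*0)*(1 + (-7 + 3 - 1*0)) + 104)/121 = -5323*((-7 + 3 + 0)*(1 + (-7 + 3 + 0)) + 104)/121 = -5323*(-4*(1 - 4) + 104)/121 = -5323*(-4*(-3) + 104)/121 = -5323*(12 + 104)/121 = -5323/121*116 = -617468/121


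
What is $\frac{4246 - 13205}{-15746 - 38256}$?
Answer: $\frac{289}{1742} \approx 0.1659$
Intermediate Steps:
$\frac{4246 - 13205}{-15746 - 38256} = - \frac{8959}{-54002} = \left(-8959\right) \left(- \frac{1}{54002}\right) = \frac{289}{1742}$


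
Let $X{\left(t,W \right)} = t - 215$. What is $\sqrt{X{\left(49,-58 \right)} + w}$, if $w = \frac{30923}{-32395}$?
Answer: $\frac{i \sqrt{175208130735}}{32395} \approx 12.921 i$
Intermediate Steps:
$X{\left(t,W \right)} = -215 + t$
$w = - \frac{30923}{32395}$ ($w = 30923 \left(- \frac{1}{32395}\right) = - \frac{30923}{32395} \approx -0.95456$)
$\sqrt{X{\left(49,-58 \right)} + w} = \sqrt{\left(-215 + 49\right) - \frac{30923}{32395}} = \sqrt{-166 - \frac{30923}{32395}} = \sqrt{- \frac{5408493}{32395}} = \frac{i \sqrt{175208130735}}{32395}$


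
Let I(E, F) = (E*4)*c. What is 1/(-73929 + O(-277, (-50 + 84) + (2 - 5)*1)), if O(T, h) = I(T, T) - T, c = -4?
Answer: -1/69220 ≈ -1.4447e-5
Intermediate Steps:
I(E, F) = -16*E (I(E, F) = (E*4)*(-4) = (4*E)*(-4) = -16*E)
O(T, h) = -17*T (O(T, h) = -16*T - T = -17*T)
1/(-73929 + O(-277, (-50 + 84) + (2 - 5)*1)) = 1/(-73929 - 17*(-277)) = 1/(-73929 + 4709) = 1/(-69220) = -1/69220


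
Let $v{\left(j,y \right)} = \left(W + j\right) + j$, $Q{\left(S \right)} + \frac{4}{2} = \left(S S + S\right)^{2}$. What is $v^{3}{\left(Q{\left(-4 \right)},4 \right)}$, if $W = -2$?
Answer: $22425768$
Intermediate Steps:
$Q{\left(S \right)} = -2 + \left(S + S^{2}\right)^{2}$ ($Q{\left(S \right)} = -2 + \left(S S + S\right)^{2} = -2 + \left(S^{2} + S\right)^{2} = -2 + \left(S + S^{2}\right)^{2}$)
$v{\left(j,y \right)} = -2 + 2 j$ ($v{\left(j,y \right)} = \left(-2 + j\right) + j = -2 + 2 j$)
$v^{3}{\left(Q{\left(-4 \right)},4 \right)} = \left(-2 + 2 \left(-2 + \left(-4\right)^{2} \left(1 - 4\right)^{2}\right)\right)^{3} = \left(-2 + 2 \left(-2 + 16 \left(-3\right)^{2}\right)\right)^{3} = \left(-2 + 2 \left(-2 + 16 \cdot 9\right)\right)^{3} = \left(-2 + 2 \left(-2 + 144\right)\right)^{3} = \left(-2 + 2 \cdot 142\right)^{3} = \left(-2 + 284\right)^{3} = 282^{3} = 22425768$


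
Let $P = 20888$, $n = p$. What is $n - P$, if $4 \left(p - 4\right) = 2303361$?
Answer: $\frac{2219825}{4} \approx 5.5496 \cdot 10^{5}$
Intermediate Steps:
$p = \frac{2303377}{4}$ ($p = 4 + \frac{1}{4} \cdot 2303361 = 4 + \frac{2303361}{4} = \frac{2303377}{4} \approx 5.7584 \cdot 10^{5}$)
$n = \frac{2303377}{4} \approx 5.7584 \cdot 10^{5}$
$n - P = \frac{2303377}{4} - 20888 = \frac{2219825}{4}$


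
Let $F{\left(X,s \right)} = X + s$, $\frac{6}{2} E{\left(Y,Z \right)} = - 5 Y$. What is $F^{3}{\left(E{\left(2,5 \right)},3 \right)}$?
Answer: $- \frac{1}{27} \approx -0.037037$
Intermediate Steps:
$E{\left(Y,Z \right)} = - \frac{5 Y}{3}$ ($E{\left(Y,Z \right)} = \frac{\left(-5\right) Y}{3} = - \frac{5 Y}{3}$)
$F^{3}{\left(E{\left(2,5 \right)},3 \right)} = \left(\left(- \frac{5}{3}\right) 2 + 3\right)^{3} = \left(- \frac{10}{3} + 3\right)^{3} = \left(- \frac{1}{3}\right)^{3} = - \frac{1}{27}$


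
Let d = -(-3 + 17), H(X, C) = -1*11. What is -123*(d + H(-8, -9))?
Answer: 3075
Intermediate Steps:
H(X, C) = -11
d = -14 (d = -1*14 = -14)
-123*(d + H(-8, -9)) = -123*(-14 - 11) = -123*(-25) = 3075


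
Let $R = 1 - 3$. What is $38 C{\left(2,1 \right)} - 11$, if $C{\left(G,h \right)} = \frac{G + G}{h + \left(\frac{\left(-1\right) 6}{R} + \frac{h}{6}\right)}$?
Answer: $\frac{637}{25} \approx 25.48$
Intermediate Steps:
$R = -2$ ($R = 1 - 3 = -2$)
$C{\left(G,h \right)} = \frac{2 G}{3 + \frac{7 h}{6}}$ ($C{\left(G,h \right)} = \frac{G + G}{h + \left(\frac{\left(-1\right) 6}{-2} + \frac{h}{6}\right)} = \frac{2 G}{h + \left(\left(-6\right) \left(- \frac{1}{2}\right) + h \frac{1}{6}\right)} = \frac{2 G}{h + \left(3 + \frac{h}{6}\right)} = \frac{2 G}{3 + \frac{7 h}{6}}$)
$38 C{\left(2,1 \right)} - 11 = 38 \cdot 12 \cdot 2 \frac{1}{18 + 7 \cdot 1} - 11 = 38 \cdot 12 \cdot 2 \frac{1}{18 + 7} - 11 = 38 \cdot 12 \cdot 2 \cdot \frac{1}{25} - 11 = 38 \cdot \frac{24}{25} - 11 = \frac{912}{25} - 11 = \frac{637}{25}$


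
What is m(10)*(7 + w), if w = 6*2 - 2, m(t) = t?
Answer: 170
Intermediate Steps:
w = 10 (w = 12 - 2 = 10)
m(10)*(7 + w) = 10*(7 + 10) = 10*17 = 170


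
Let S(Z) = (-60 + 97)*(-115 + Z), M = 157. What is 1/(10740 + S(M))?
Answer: 1/12294 ≈ 8.1340e-5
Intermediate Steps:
S(Z) = -4255 + 37*Z (S(Z) = 37*(-115 + Z) = -4255 + 37*Z)
1/(10740 + S(M)) = 1/(10740 + (-4255 + 37*157)) = 1/(10740 + (-4255 + 5809)) = 1/(10740 + 1554) = 1/12294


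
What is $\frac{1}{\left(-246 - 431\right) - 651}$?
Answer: $- \frac{1}{1328} \approx -0.00075301$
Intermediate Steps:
$\frac{1}{\left(-246 - 431\right) - 651} = \frac{1}{-677 - 651} = \frac{1}{-1328} = - \frac{1}{1328}$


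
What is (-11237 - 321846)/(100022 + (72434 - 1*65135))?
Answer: -333083/107321 ≈ -3.1036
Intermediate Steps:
(-11237 - 321846)/(100022 + (72434 - 1*65135)) = -333083/(100022 + (72434 - 65135)) = -333083/(100022 + 7299) = -333083/107321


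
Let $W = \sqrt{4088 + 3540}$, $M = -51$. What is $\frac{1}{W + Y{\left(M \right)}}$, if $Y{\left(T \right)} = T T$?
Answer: $\frac{2601}{6757573} - \frac{2 \sqrt{1907}}{6757573} \approx 0.00037198$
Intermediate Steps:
$Y{\left(T \right)} = T^{2}$
$W = 2 \sqrt{1907}$ ($W = \sqrt{7628} = 2 \sqrt{1907} \approx 87.338$)
$\frac{1}{W + Y{\left(M \right)}} = \frac{1}{2 \sqrt{1907} + \left(-51\right)^{2}} = \frac{1}{2 \sqrt{1907} + 2601} = \frac{1}{2601 + 2 \sqrt{1907}}$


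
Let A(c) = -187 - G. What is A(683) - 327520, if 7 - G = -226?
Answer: -327940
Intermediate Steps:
G = 233 (G = 7 - 1*(-226) = 7 + 226 = 233)
A(c) = -420 (A(c) = -187 - 1*233 = -187 - 233 = -420)
A(683) - 327520 = -420 - 327520 = -327940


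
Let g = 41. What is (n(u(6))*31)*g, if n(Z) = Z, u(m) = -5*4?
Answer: -25420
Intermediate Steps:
u(m) = -20
(n(u(6))*31)*g = -20*31*41 = -620*41 = -25420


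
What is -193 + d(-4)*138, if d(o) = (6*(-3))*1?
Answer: -2677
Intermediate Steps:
d(o) = -18 (d(o) = -18*1 = -18)
-193 + d(-4)*138 = -193 - 18*138 = -193 - 2484 = -2677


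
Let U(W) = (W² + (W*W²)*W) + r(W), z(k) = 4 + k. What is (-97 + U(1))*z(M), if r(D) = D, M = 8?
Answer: -1128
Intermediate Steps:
U(W) = W + W² + W⁴ (U(W) = (W² + (W*W²)*W) + W = (W² + W³*W) + W = (W² + W⁴) + W = W + W² + W⁴)
(-97 + U(1))*z(M) = (-97 + 1*(1 + 1 + 1³))*(4 + 8) = (-97 + 1*(1 + 1 + 1))*12 = (-97 + 1*3)*12 = (-97 + 3)*12 = -94*12 = -1128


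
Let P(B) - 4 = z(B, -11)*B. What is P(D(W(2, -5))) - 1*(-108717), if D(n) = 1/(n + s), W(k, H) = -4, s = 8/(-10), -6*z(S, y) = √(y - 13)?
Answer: 108721 + 5*I*√6/72 ≈ 1.0872e+5 + 0.1701*I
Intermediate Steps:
z(S, y) = -√(-13 + y)/6 (z(S, y) = -√(y - 13)/6 = -√(-13 + y)/6)
s = -⅘ (s = 8*(-⅒) = -⅘ ≈ -0.80000)
D(n) = 1/(-⅘ + n) (D(n) = 1/(n - ⅘) = 1/(-⅘ + n))
P(B) = 4 - I*B*√6/3 (P(B) = 4 + (-√(-13 - 11)/6)*B = 4 + (-I*√6/3)*B = 4 - I*B*√6/3)
P(D(W(2, -5))) - 1*(-108717) = (4 - I*5/(-4 + 5*(-4))*√6/3) - 1*(-108717) = (4 - I*5/(-4 - 20)*√6/3) + 108717 = (4 - I*5/(-24)*√6/3) + 108717 = (4 - I*5*(-1/24)*√6/3) + 108717 = (4 - ⅓*I*(-5/24)*√6) + 108717 = (4 + 5*I*√6/72) + 108717 = 108721 + 5*I*√6/72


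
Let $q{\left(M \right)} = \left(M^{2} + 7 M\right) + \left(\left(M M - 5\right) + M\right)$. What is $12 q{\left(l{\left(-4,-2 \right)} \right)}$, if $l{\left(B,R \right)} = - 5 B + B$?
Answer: $7620$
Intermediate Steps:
$l{\left(B,R \right)} = - 4 B$
$q{\left(M \right)} = -5 + 2 M^{2} + 8 M$ ($q{\left(M \right)} = \left(M^{2} + 7 M\right) + \left(\left(M^{2} - 5\right) + M\right) = \left(M^{2} + 7 M\right) + \left(\left(-5 + M^{2}\right) + M\right) = \left(M^{2} + 7 M\right) + \left(-5 + M + M^{2}\right) = -5 + 2 M^{2} + 8 M$)
$12 q{\left(l{\left(-4,-2 \right)} \right)} = 12 \left(-5 + 2 \left(\left(-4\right) \left(-4\right)\right)^{2} + 8 \left(\left(-4\right) \left(-4\right)\right)\right) = 12 \left(-5 + 2 \cdot 16^{2} + 8 \cdot 16\right) = 12 \left(-5 + 2 \cdot 256 + 128\right) = 12 \left(-5 + 512 + 128\right) = 12 \cdot 635 = 7620$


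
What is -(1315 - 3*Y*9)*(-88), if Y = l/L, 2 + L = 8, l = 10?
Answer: 111760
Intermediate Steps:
L = 6 (L = -2 + 8 = 6)
Y = 5/3 (Y = 10/6 = 10*(1/6) = 5/3 ≈ 1.6667)
-(1315 - 3*Y*9)*(-88) = -(1315 - 3*5/3*9)*(-88) = -(1315 - 5*9)*(-88) = -(1315 - 45)*(-88) = -1270*(-88) = -1*(-111760) = 111760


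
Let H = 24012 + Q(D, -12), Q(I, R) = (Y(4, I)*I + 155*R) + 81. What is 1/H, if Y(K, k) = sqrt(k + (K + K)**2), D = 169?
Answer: 22233/487651576 - 169*sqrt(233)/487651576 ≈ 4.0302e-5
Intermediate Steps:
Y(K, k) = sqrt(k + 4*K**2) (Y(K, k) = sqrt(k + (2*K)**2) = sqrt(k + 4*K**2))
Q(I, R) = 81 + 155*R + I*sqrt(64 + I) (Q(I, R) = (sqrt(I + 4*4**2)*I + 155*R) + 81 = (sqrt(I + 4*16)*I + 155*R) + 81 = (sqrt(I + 64)*I + 155*R) + 81 = (sqrt(64 + I)*I + 155*R) + 81 = (I*sqrt(64 + I) + 155*R) + 81 = (155*R + I*sqrt(64 + I)) + 81 = 81 + 155*R + I*sqrt(64 + I))
H = 22233 + 169*sqrt(233) (H = 24012 + (81 + 155*(-12) + 169*sqrt(64 + 169)) = 24012 + (81 - 1860 + 169*sqrt(233)) = 24012 + (-1779 + 169*sqrt(233)) = 22233 + 169*sqrt(233) ≈ 24813.)
1/H = 1/(22233 + 169*sqrt(233))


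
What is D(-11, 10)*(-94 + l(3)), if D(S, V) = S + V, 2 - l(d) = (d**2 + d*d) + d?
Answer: 113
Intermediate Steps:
l(d) = 2 - d - 2*d**2 (l(d) = 2 - ((d**2 + d*d) + d) = 2 - ((d**2 + d**2) + d) = 2 - (2*d**2 + d) = 2 - (d + 2*d**2) = 2 + (-d - 2*d**2) = 2 - d - 2*d**2)
D(-11, 10)*(-94 + l(3)) = (-11 + 10)*(-94 + (2 - 1*3 - 2*3**2)) = -(-94 + (2 - 3 - 2*9)) = -(-94 + (2 - 3 - 18)) = -(-94 - 19) = -1*(-113) = 113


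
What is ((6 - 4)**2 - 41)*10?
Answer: -370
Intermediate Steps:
((6 - 4)**2 - 41)*10 = (2**2 - 41)*10 = (4 - 41)*10 = -37*10 = -370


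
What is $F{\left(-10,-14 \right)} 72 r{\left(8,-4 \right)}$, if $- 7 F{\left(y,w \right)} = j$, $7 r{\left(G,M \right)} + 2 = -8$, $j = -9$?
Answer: $- \frac{6480}{49} \approx -132.24$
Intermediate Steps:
$r{\left(G,M \right)} = - \frac{10}{7}$ ($r{\left(G,M \right)} = - \frac{2}{7} + \frac{1}{7} \left(-8\right) = - \frac{2}{7} - \frac{8}{7} = - \frac{10}{7}$)
$F{\left(y,w \right)} = \frac{9}{7}$ ($F{\left(y,w \right)} = \left(- \frac{1}{7}\right) \left(-9\right) = \frac{9}{7}$)
$F{\left(-10,-14 \right)} 72 r{\left(8,-4 \right)} = \frac{9}{7} \cdot 72 \left(- \frac{10}{7}\right) = \frac{648}{7} \left(- \frac{10}{7}\right) = - \frac{6480}{49}$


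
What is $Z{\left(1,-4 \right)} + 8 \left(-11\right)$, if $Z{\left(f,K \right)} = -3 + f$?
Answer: $-90$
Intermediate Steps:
$Z{\left(1,-4 \right)} + 8 \left(-11\right) = \left(-3 + 1\right) + 8 \left(-11\right) = -2 - 88 = -90$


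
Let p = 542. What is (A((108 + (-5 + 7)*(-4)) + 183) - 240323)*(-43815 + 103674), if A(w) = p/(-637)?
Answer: -9163592412687/637 ≈ -1.4386e+10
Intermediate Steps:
A(w) = -542/637 (A(w) = 542/(-637) = 542*(-1/637) = -542/637)
(A((108 + (-5 + 7)*(-4)) + 183) - 240323)*(-43815 + 103674) = (-542/637 - 240323)*(-43815 + 103674) = -153086293/637*59859 = -9163592412687/637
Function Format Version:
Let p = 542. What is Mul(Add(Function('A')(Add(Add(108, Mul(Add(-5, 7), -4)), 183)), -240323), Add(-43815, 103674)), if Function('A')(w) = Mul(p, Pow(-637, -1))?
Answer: Rational(-9163592412687, 637) ≈ -1.4386e+10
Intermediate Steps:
Function('A')(w) = Rational(-542, 637) (Function('A')(w) = Mul(542, Pow(-637, -1)) = Mul(542, Rational(-1, 637)) = Rational(-542, 637))
Mul(Add(Function('A')(Add(Add(108, Mul(Add(-5, 7), -4)), 183)), -240323), Add(-43815, 103674)) = Mul(Add(Rational(-542, 637), -240323), Add(-43815, 103674)) = Mul(Rational(-153086293, 637), 59859) = Rational(-9163592412687, 637)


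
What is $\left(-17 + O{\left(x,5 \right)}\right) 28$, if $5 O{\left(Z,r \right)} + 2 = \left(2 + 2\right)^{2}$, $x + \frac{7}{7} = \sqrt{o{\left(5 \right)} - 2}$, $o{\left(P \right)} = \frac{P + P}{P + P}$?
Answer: $- \frac{1988}{5} \approx -397.6$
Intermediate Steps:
$o{\left(P \right)} = 1$ ($o{\left(P \right)} = \frac{2 P}{2 P} = 2 P \frac{1}{2 P} = 1$)
$x = -1 + i$ ($x = -1 + \sqrt{1 - 2} = -1 + \sqrt{-1} = -1 + i \approx -1.0 + 1.0 i$)
$O{\left(Z,r \right)} = \frac{14}{5}$ ($O{\left(Z,r \right)} = - \frac{2}{5} + \frac{\left(2 + 2\right)^{2}}{5} = - \frac{2}{5} + \frac{4^{2}}{5} = - \frac{2}{5} + \frac{1}{5} \cdot 16 = - \frac{2}{5} + \frac{16}{5} = \frac{14}{5}$)
$\left(-17 + O{\left(x,5 \right)}\right) 28 = \left(-17 + \frac{14}{5}\right) 28 = \left(- \frac{71}{5}\right) 28 = - \frac{1988}{5}$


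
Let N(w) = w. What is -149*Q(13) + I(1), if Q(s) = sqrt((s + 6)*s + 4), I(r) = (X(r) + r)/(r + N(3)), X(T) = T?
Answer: 1/2 - 149*sqrt(251) ≈ -2360.1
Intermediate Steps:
I(r) = 2*r/(3 + r) (I(r) = (r + r)/(r + 3) = (2*r)/(3 + r) = 2*r/(3 + r))
Q(s) = sqrt(4 + s*(6 + s)) (Q(s) = sqrt((6 + s)*s + 4) = sqrt(s*(6 + s) + 4) = sqrt(4 + s*(6 + s)))
-149*Q(13) + I(1) = -149*sqrt(4 + 13**2 + 6*13) + 2*1/(3 + 1) = -149*sqrt(4 + 169 + 78) + 2*1/4 = -149*sqrt(251) + 2*1*(1/4) = -149*sqrt(251) + 1/2 = 1/2 - 149*sqrt(251)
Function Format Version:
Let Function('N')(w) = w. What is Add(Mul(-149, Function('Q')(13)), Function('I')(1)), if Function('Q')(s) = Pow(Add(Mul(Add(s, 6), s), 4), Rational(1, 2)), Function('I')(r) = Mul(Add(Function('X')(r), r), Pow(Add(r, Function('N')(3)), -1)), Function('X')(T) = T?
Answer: Add(Rational(1, 2), Mul(-149, Pow(251, Rational(1, 2)))) ≈ -2360.1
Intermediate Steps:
Function('I')(r) = Mul(2, r, Pow(Add(3, r), -1)) (Function('I')(r) = Mul(Add(r, r), Pow(Add(r, 3), -1)) = Mul(Mul(2, r), Pow(Add(3, r), -1)) = Mul(2, r, Pow(Add(3, r), -1)))
Function('Q')(s) = Pow(Add(4, Mul(s, Add(6, s))), Rational(1, 2)) (Function('Q')(s) = Pow(Add(Mul(Add(6, s), s), 4), Rational(1, 2)) = Pow(Add(Mul(s, Add(6, s)), 4), Rational(1, 2)) = Pow(Add(4, Mul(s, Add(6, s))), Rational(1, 2)))
Add(Mul(-149, Function('Q')(13)), Function('I')(1)) = Add(Mul(-149, Pow(Add(4, Pow(13, 2), Mul(6, 13)), Rational(1, 2))), Mul(2, 1, Pow(Add(3, 1), -1))) = Add(Mul(-149, Pow(Add(4, 169, 78), Rational(1, 2))), Mul(2, 1, Pow(4, -1))) = Add(Mul(-149, Pow(251, Rational(1, 2))), Mul(2, 1, Rational(1, 4))) = Add(Mul(-149, Pow(251, Rational(1, 2))), Rational(1, 2)) = Add(Rational(1, 2), Mul(-149, Pow(251, Rational(1, 2))))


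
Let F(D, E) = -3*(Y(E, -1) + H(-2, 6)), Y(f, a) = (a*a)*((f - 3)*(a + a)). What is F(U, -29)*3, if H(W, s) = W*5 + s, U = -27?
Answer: -540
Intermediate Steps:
H(W, s) = s + 5*W (H(W, s) = 5*W + s = s + 5*W)
Y(f, a) = 2*a**3*(-3 + f) (Y(f, a) = a**2*((-3 + f)*(2*a)) = a**2*(2*a*(-3 + f)) = 2*a**3*(-3 + f))
F(D, E) = -6 + 6*E (F(D, E) = -3*(2*(-1)**3*(-3 + E) + (6 + 5*(-2))) = -3*(2*(-1)*(-3 + E) + (6 - 10)) = -3*((6 - 2*E) - 4) = -3*(2 - 2*E) = -6 + 6*E)
F(U, -29)*3 = (-6 + 6*(-29))*3 = (-6 - 174)*3 = -180*3 = -540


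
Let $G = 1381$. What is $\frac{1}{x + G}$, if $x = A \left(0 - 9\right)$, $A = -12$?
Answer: $\frac{1}{1489} \approx 0.00067159$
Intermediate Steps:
$x = 108$ ($x = - 12 \left(0 - 9\right) = \left(-12\right) \left(-9\right) = 108$)
$\frac{1}{x + G} = \frac{1}{108 + 1381} = \frac{1}{1489}$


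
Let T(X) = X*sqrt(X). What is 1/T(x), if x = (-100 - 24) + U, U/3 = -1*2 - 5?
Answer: I*sqrt(145)/21025 ≈ 0.00057273*I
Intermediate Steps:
U = -21 (U = 3*(-1*2 - 5) = 3*(-2 - 5) = 3*(-7) = -21)
x = -145 (x = (-100 - 24) - 21 = -124 - 21 = -145)
T(X) = X**(3/2)
1/T(x) = 1/((-145)**(3/2)) = 1/(-145*I*sqrt(145)) = I*sqrt(145)/21025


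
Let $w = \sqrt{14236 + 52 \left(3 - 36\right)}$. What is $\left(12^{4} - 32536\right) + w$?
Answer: $-11800 + 2 \sqrt{3130} \approx -11688.0$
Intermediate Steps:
$w = 2 \sqrt{3130}$ ($w = \sqrt{14236 + 52 \left(-33\right)} = \sqrt{14236 - 1716} = \sqrt{12520} = 2 \sqrt{3130} \approx 111.89$)
$\left(12^{4} - 32536\right) + w = \left(12^{4} - 32536\right) + 2 \sqrt{3130} = \left(20736 - 32536\right) + 2 \sqrt{3130} = -11800 + 2 \sqrt{3130}$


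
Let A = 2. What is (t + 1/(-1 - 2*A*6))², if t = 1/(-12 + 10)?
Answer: 729/2500 ≈ 0.29160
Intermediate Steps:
t = -½ (t = 1/(-2) = -½ ≈ -0.50000)
(t + 1/(-1 - 2*A*6))² = (-½ + 1/(-1 - 2*2*6))² = (-½ + 1/(-1 - 4*6))² = (-½ + 1/(-1 - 24))² = (-½ + 1/(-25))² = (-½ - 1/25)² = (-27/50)² = 729/2500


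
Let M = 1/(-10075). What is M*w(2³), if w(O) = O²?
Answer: -64/10075 ≈ -0.0063524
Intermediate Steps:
M = -1/10075 ≈ -9.9256e-5
M*w(2³) = -(2³)²/10075 = -1/10075*8² = -1/10075*64 = -64/10075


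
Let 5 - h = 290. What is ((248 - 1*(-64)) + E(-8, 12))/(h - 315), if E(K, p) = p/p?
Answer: -313/600 ≈ -0.52167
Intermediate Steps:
h = -285 (h = 5 - 1*290 = 5 - 290 = -285)
E(K, p) = 1
((248 - 1*(-64)) + E(-8, 12))/(h - 315) = ((248 - 1*(-64)) + 1)/(-285 - 315) = ((248 + 64) + 1)/(-600) = (312 + 1)*(-1/600) = 313*(-1/600) = -313/600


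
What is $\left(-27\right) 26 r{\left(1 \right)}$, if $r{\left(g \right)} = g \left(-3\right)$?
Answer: $2106$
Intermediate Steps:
$r{\left(g \right)} = - 3 g$
$\left(-27\right) 26 r{\left(1 \right)} = \left(-27\right) 26 \left(\left(-3\right) 1\right) = \left(-702\right) \left(-3\right) = 2106$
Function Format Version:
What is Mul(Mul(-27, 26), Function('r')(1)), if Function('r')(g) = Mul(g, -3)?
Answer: 2106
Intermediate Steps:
Function('r')(g) = Mul(-3, g)
Mul(Mul(-27, 26), Function('r')(1)) = Mul(Mul(-27, 26), Mul(-3, 1)) = Mul(-702, -3) = 2106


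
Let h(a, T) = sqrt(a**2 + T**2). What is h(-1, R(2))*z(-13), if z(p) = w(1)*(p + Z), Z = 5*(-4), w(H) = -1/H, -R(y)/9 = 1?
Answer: 33*sqrt(82) ≈ 298.83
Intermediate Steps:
R(y) = -9 (R(y) = -9*1 = -9)
Z = -20
z(p) = 20 - p (z(p) = (-1/1)*(p - 20) = (-1*1)*(-20 + p) = -(-20 + p) = 20 - p)
h(a, T) = sqrt(T**2 + a**2)
h(-1, R(2))*z(-13) = sqrt((-9)**2 + (-1)**2)*(20 - 1*(-13)) = sqrt(81 + 1)*(20 + 13) = sqrt(82)*33 = 33*sqrt(82)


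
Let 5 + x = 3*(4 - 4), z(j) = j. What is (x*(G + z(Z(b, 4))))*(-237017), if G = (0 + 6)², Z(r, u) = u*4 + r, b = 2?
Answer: 63994590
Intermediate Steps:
Z(r, u) = r + 4*u (Z(r, u) = 4*u + r = r + 4*u)
x = -5 (x = -5 + 3*(4 - 4) = -5 + 3*0 = -5 + 0 = -5)
G = 36 (G = 6² = 36)
(x*(G + z(Z(b, 4))))*(-237017) = -5*(36 + (2 + 4*4))*(-237017) = -5*(36 + (2 + 16))*(-237017) = -5*(36 + 18)*(-237017) = -5*54*(-237017) = -270*(-237017) = 63994590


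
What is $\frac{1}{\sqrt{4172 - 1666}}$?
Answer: $\frac{\sqrt{2506}}{2506} \approx 0.019976$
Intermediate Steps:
$\frac{1}{\sqrt{4172 - 1666}} = \frac{1}{\sqrt{2506}} = \frac{\sqrt{2506}}{2506}$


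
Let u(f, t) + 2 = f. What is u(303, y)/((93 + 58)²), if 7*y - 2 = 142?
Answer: 301/22801 ≈ 0.013201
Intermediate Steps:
y = 144/7 (y = 2/7 + (⅐)*142 = 2/7 + 142/7 = 144/7 ≈ 20.571)
u(f, t) = -2 + f
u(303, y)/((93 + 58)²) = (-2 + 303)/((93 + 58)²) = 301/(151²) = 301/22801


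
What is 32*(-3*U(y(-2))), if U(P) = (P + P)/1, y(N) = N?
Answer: 384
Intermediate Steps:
U(P) = 2*P (U(P) = (2*P)*1 = 2*P)
32*(-3*U(y(-2))) = 32*(-6*(-2)) = 32*(-3*(-4)) = 32*12 = 384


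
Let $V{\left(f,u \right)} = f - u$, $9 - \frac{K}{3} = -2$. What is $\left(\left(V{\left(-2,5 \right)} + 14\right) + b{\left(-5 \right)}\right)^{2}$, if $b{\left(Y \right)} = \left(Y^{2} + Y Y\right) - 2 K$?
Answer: $81$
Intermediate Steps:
$K = 33$ ($K = 27 - -6 = 27 + 6 = 33$)
$b{\left(Y \right)} = -66 + 2 Y^{2}$ ($b{\left(Y \right)} = \left(Y^{2} + Y Y\right) - 66 = \left(Y^{2} + Y^{2}\right) - 66 = 2 Y^{2} - 66 = -66 + 2 Y^{2}$)
$\left(\left(V{\left(-2,5 \right)} + 14\right) + b{\left(-5 \right)}\right)^{2} = \left(\left(\left(-2 - 5\right) + 14\right) - \left(66 - 2 \left(-5\right)^{2}\right)\right)^{2} = \left(\left(\left(-2 - 5\right) + 14\right) + \left(-66 + 2 \cdot 25\right)\right)^{2} = \left(\left(-7 + 14\right) + \left(-66 + 50\right)\right)^{2} = \left(7 - 16\right)^{2} = \left(-9\right)^{2} = 81$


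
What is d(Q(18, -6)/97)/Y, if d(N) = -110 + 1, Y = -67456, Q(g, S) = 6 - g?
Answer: 109/67456 ≈ 0.0016159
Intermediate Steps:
d(N) = -109
d(Q(18, -6)/97)/Y = -109/(-67456) = -109*(-1/67456) = 109/67456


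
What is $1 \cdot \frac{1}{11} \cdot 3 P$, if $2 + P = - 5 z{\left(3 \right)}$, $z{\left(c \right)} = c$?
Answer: $- \frac{51}{11} \approx -4.6364$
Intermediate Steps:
$P = -17$ ($P = -2 - 15 = -17$)
$1 \cdot \frac{1}{11} \cdot 3 P = 1 \cdot \frac{1}{11} \cdot 3 \left(-17\right) = \frac{1}{11} \cdot 3 \left(-17\right) = \frac{3}{11} \left(-17\right) = - \frac{51}{11}$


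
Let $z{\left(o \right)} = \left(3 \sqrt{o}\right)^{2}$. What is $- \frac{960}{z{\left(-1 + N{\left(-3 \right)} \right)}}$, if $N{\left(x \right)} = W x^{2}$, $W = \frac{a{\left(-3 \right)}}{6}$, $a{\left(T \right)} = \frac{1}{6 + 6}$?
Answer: $\frac{2560}{21} \approx 121.9$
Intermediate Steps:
$a{\left(T \right)} = \frac{1}{12}$
$W = \frac{1}{72}$ ($W = \frac{1}{12 \cdot 6} = \frac{1}{12} \cdot \frac{1}{6} = \frac{1}{72} \approx 0.013889$)
$N{\left(x \right)} = \frac{x^{2}}{72}$
$z{\left(o \right)} = 9 o$
$- \frac{960}{z{\left(-1 + N{\left(-3 \right)} \right)}} = - \frac{960}{9 \left(-1 + \frac{\left(-3\right)^{2}}{72}\right)} = - \frac{960}{9 \left(-1 + \frac{1}{72} \cdot 9\right)} = - \frac{960}{9 \left(-1 + \frac{1}{8}\right)} = - \frac{960}{9 \left(- \frac{7}{8}\right)} = - \frac{960}{- \frac{63}{8}} = \left(-960\right) \left(- \frac{8}{63}\right) = \frac{2560}{21}$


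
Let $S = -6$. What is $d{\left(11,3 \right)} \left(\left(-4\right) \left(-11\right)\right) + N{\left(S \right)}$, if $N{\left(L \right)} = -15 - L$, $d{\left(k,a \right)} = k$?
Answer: $475$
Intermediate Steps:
$d{\left(11,3 \right)} \left(\left(-4\right) \left(-11\right)\right) + N{\left(S \right)} = 11 \left(\left(-4\right) \left(-11\right)\right) - 9 = 11 \cdot 44 + \left(-15 + 6\right) = 484 - 9 = 475$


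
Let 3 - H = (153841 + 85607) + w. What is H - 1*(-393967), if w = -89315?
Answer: 243837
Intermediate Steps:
H = -150130 (H = 3 - ((153841 + 85607) - 89315) = 3 - (239448 - 89315) = 3 - 1*150133 = 3 - 150133 = -150130)
H - 1*(-393967) = -150130 - 1*(-393967) = -150130 + 393967 = 243837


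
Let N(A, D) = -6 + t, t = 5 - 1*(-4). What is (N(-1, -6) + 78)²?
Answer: 6561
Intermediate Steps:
t = 9 (t = 5 + 4 = 9)
N(A, D) = 3 (N(A, D) = -6 + 9 = 3)
(N(-1, -6) + 78)² = (3 + 78)² = 81² = 6561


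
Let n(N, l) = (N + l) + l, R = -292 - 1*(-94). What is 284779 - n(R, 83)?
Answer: 284811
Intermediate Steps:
R = -198 (R = -292 + 94 = -198)
n(N, l) = N + 2*l
284779 - n(R, 83) = 284779 - (-198 + 2*83) = 284779 - (-198 + 166) = 284779 - 1*(-32) = 284779 + 32 = 284811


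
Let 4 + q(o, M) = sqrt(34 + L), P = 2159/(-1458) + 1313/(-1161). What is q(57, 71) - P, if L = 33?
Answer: -87037/62694 + sqrt(67) ≈ 6.7971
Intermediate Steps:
P = -163739/62694 (P = 2159*(-1/1458) + 1313*(-1/1161) = -2159/1458 - 1313/1161 = -163739/62694 ≈ -2.6117)
q(o, M) = -4 + sqrt(67) (q(o, M) = -4 + sqrt(34 + 33) = -4 + sqrt(67))
q(57, 71) - P = (-4 + sqrt(67)) - 1*(-163739/62694) = (-4 + sqrt(67)) + 163739/62694 = -87037/62694 + sqrt(67)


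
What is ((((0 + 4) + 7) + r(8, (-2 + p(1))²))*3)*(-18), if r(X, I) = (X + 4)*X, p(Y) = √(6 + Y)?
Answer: -5778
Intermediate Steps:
r(X, I) = X*(4 + X) (r(X, I) = (4 + X)*X = X*(4 + X))
((((0 + 4) + 7) + r(8, (-2 + p(1))²))*3)*(-18) = ((((0 + 4) + 7) + 8*(4 + 8))*3)*(-18) = (((4 + 7) + 8*12)*3)*(-18) = ((11 + 96)*3)*(-18) = (107*3)*(-18) = 321*(-18) = -5778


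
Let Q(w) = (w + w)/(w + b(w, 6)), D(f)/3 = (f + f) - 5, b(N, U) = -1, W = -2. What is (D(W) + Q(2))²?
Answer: 529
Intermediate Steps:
D(f) = -15 + 6*f (D(f) = 3*((f + f) - 5) = 3*(2*f - 5) = 3*(-5 + 2*f) = -15 + 6*f)
Q(w) = 2*w/(-1 + w) (Q(w) = (w + w)/(w - 1) = (2*w)/(-1 + w) = 2*w/(-1 + w))
(D(W) + Q(2))² = ((-15 + 6*(-2)) + 2*2/(-1 + 2))² = ((-15 - 12) + 2*2/1)² = (-27 + 2*2*1)² = (-27 + 4)² = (-23)² = 529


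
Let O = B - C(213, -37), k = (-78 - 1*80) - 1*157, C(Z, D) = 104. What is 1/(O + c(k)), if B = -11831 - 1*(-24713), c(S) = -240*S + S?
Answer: 1/88063 ≈ 1.1355e-5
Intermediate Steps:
k = -315 (k = (-78 - 80) - 157 = -158 - 157 = -315)
c(S) = -239*S
B = 12882 (B = -11831 + 24713 = 12882)
O = 12778 (O = 12882 - 1*104 = 12882 - 104 = 12778)
1/(O + c(k)) = 1/(12778 - 239*(-315)) = 1/(12778 + 75285) = 1/88063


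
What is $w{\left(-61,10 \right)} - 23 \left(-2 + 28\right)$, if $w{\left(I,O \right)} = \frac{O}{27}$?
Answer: $- \frac{16136}{27} \approx -597.63$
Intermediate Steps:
$w{\left(I,O \right)} = \frac{O}{27}$ ($w{\left(I,O \right)} = O \frac{1}{27} = \frac{O}{27}$)
$w{\left(-61,10 \right)} - 23 \left(-2 + 28\right) = \frac{1}{27} \cdot 10 - 23 \left(-2 + 28\right) = \frac{10}{27} - 598 = - \frac{16136}{27}$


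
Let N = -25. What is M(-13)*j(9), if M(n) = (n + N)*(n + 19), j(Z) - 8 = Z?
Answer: -3876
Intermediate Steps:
j(Z) = 8 + Z
M(n) = (-25 + n)*(19 + n) (M(n) = (n - 25)*(n + 19) = (-25 + n)*(19 + n))
M(-13)*j(9) = (-475 + (-13)² - 6*(-13))*(8 + 9) = (-475 + 169 + 78)*17 = -228*17 = -3876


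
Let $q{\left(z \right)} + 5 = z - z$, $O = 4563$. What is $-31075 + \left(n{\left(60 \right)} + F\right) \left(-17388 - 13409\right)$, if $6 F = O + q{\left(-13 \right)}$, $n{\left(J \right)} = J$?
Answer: $- \frac{75823048}{3} \approx -2.5274 \cdot 10^{7}$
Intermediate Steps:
$q{\left(z \right)} = -5$ ($q{\left(z \right)} = -5 + \left(z - z\right) = -5 + 0 = -5$)
$F = \frac{2279}{3}$ ($F = \frac{4563 - 5}{6} = \frac{1}{6} \cdot 4558 = \frac{2279}{3} \approx 759.67$)
$-31075 + \left(n{\left(60 \right)} + F\right) \left(-17388 - 13409\right) = -31075 + \left(60 + \frac{2279}{3}\right) \left(-17388 - 13409\right) = -31075 + \frac{2459}{3} \left(-30797\right) = -31075 - \frac{75729823}{3} = - \frac{75823048}{3}$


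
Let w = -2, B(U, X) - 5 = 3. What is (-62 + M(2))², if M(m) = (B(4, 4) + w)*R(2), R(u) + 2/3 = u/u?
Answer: 3600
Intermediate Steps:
B(U, X) = 8 (B(U, X) = 5 + 3 = 8)
R(u) = ⅓ (R(u) = -⅔ + u/u = -⅔ + 1 = ⅓)
M(m) = 2 (M(m) = (8 - 2)*(⅓) = 6*(⅓) = 2)
(-62 + M(2))² = (-62 + 2)² = (-60)² = 3600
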